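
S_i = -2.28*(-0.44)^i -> [-2.28, 1.0, -0.44, 0.19, -0.09]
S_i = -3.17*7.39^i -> [-3.17, -23.43, -173.12, -1279.36, -9454.47]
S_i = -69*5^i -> [-69, -345, -1725, -8625, -43125]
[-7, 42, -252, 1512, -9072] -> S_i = -7*-6^i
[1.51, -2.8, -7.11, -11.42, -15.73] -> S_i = 1.51 + -4.31*i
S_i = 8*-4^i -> [8, -32, 128, -512, 2048]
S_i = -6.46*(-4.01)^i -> [-6.46, 25.9, -103.88, 416.55, -1670.36]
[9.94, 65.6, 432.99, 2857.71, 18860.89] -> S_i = 9.94*6.60^i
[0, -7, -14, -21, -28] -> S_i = 0 + -7*i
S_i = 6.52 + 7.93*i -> [6.52, 14.45, 22.38, 30.31, 38.24]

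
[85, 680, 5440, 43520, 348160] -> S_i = 85*8^i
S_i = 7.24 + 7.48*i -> [7.24, 14.72, 22.2, 29.68, 37.16]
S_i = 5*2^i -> [5, 10, 20, 40, 80]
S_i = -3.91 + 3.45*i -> [-3.91, -0.46, 2.99, 6.44, 9.89]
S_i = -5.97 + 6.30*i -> [-5.97, 0.33, 6.63, 12.93, 19.23]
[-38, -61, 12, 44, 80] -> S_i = Random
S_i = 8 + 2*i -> [8, 10, 12, 14, 16]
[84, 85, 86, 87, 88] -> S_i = 84 + 1*i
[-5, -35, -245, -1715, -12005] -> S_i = -5*7^i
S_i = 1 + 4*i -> [1, 5, 9, 13, 17]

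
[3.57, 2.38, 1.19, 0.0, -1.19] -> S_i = 3.57 + -1.19*i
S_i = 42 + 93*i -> [42, 135, 228, 321, 414]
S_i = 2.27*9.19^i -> [2.27, 20.86, 191.72, 1761.86, 16191.53]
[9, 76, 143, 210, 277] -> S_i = 9 + 67*i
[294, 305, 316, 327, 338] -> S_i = 294 + 11*i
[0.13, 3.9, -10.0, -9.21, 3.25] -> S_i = Random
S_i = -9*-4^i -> [-9, 36, -144, 576, -2304]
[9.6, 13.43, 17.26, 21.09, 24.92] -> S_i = 9.60 + 3.83*i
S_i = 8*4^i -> [8, 32, 128, 512, 2048]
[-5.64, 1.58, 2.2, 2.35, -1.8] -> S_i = Random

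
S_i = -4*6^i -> [-4, -24, -144, -864, -5184]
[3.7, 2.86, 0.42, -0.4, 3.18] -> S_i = Random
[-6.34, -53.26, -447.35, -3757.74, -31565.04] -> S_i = -6.34*8.40^i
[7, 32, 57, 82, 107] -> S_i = 7 + 25*i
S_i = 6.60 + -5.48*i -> [6.6, 1.12, -4.36, -9.84, -15.32]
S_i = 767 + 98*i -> [767, 865, 963, 1061, 1159]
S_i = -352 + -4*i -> [-352, -356, -360, -364, -368]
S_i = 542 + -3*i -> [542, 539, 536, 533, 530]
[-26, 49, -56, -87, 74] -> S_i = Random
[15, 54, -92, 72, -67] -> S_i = Random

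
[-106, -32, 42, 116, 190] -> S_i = -106 + 74*i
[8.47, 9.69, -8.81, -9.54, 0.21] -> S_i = Random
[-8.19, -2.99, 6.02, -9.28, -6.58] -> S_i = Random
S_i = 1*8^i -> [1, 8, 64, 512, 4096]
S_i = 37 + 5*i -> [37, 42, 47, 52, 57]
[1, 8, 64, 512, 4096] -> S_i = 1*8^i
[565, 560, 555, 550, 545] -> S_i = 565 + -5*i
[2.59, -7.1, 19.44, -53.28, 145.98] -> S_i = 2.59*(-2.74)^i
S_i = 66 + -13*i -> [66, 53, 40, 27, 14]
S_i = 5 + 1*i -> [5, 6, 7, 8, 9]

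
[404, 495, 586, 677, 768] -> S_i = 404 + 91*i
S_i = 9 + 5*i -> [9, 14, 19, 24, 29]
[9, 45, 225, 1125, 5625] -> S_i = 9*5^i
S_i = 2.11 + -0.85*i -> [2.11, 1.26, 0.41, -0.44, -1.29]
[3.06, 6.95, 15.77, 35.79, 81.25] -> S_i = 3.06*2.27^i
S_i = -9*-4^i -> [-9, 36, -144, 576, -2304]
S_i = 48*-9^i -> [48, -432, 3888, -34992, 314928]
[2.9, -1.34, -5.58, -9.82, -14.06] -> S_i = 2.90 + -4.24*i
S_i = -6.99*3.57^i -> [-6.99, -24.95, -89.09, -318.04, -1135.4]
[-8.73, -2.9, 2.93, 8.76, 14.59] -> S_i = -8.73 + 5.83*i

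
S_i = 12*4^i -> [12, 48, 192, 768, 3072]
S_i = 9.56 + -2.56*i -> [9.56, 7.0, 4.44, 1.88, -0.68]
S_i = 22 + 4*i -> [22, 26, 30, 34, 38]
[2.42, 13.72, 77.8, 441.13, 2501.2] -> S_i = 2.42*5.67^i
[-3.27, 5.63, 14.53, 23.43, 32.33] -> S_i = -3.27 + 8.90*i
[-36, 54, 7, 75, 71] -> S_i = Random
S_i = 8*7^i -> [8, 56, 392, 2744, 19208]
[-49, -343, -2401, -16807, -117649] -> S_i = -49*7^i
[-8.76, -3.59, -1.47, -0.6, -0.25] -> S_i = -8.76*0.41^i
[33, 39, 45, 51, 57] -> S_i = 33 + 6*i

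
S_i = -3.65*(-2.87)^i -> [-3.65, 10.48, -30.06, 86.29, -247.64]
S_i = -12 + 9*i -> [-12, -3, 6, 15, 24]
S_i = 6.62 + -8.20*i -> [6.62, -1.58, -9.78, -17.98, -26.18]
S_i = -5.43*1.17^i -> [-5.43, -6.35, -7.43, -8.7, -10.18]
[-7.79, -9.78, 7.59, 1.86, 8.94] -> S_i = Random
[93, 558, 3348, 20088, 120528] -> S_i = 93*6^i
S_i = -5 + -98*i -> [-5, -103, -201, -299, -397]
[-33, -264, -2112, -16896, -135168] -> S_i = -33*8^i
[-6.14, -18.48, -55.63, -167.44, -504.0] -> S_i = -6.14*3.01^i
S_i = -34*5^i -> [-34, -170, -850, -4250, -21250]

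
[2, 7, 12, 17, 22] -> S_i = 2 + 5*i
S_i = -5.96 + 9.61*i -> [-5.96, 3.65, 13.26, 22.87, 32.48]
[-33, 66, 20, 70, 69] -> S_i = Random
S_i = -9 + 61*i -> [-9, 52, 113, 174, 235]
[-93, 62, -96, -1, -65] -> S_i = Random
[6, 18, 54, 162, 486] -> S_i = 6*3^i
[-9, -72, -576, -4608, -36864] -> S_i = -9*8^i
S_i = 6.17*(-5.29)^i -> [6.17, -32.64, 172.66, -913.38, 4831.79]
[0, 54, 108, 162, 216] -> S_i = 0 + 54*i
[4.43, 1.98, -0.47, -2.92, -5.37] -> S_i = 4.43 + -2.45*i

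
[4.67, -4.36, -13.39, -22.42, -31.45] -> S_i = 4.67 + -9.03*i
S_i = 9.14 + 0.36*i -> [9.14, 9.5, 9.86, 10.22, 10.58]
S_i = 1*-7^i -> [1, -7, 49, -343, 2401]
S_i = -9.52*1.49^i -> [-9.52, -14.18, -21.14, -31.49, -46.92]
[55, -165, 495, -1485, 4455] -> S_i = 55*-3^i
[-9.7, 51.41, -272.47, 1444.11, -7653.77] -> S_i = -9.70*(-5.30)^i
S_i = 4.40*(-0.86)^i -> [4.4, -3.78, 3.25, -2.8, 2.41]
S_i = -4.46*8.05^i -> [-4.46, -35.9, -289.02, -2326.6, -18729.16]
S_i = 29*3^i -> [29, 87, 261, 783, 2349]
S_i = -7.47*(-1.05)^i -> [-7.47, 7.84, -8.24, 8.65, -9.08]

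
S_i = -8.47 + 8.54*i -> [-8.47, 0.07, 8.61, 17.15, 25.69]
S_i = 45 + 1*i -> [45, 46, 47, 48, 49]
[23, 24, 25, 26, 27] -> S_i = 23 + 1*i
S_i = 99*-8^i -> [99, -792, 6336, -50688, 405504]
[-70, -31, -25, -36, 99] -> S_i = Random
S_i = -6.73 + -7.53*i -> [-6.73, -14.26, -21.79, -29.32, -36.85]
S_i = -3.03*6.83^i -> [-3.03, -20.69, -141.35, -965.39, -6593.64]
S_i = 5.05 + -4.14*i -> [5.05, 0.91, -3.23, -7.37, -11.51]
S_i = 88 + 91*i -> [88, 179, 270, 361, 452]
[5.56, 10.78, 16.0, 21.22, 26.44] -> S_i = 5.56 + 5.22*i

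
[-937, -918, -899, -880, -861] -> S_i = -937 + 19*i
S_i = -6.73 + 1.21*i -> [-6.73, -5.52, -4.31, -3.1, -1.89]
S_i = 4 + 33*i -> [4, 37, 70, 103, 136]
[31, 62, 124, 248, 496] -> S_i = 31*2^i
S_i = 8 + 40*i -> [8, 48, 88, 128, 168]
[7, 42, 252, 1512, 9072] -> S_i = 7*6^i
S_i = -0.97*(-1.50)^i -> [-0.97, 1.46, -2.18, 3.27, -4.91]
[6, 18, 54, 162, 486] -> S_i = 6*3^i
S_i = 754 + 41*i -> [754, 795, 836, 877, 918]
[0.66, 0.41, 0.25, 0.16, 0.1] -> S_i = 0.66*0.62^i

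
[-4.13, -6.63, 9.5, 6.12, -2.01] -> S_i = Random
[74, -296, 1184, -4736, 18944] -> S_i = 74*-4^i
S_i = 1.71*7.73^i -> [1.71, 13.22, 102.18, 789.83, 6105.4]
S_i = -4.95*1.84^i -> [-4.95, -9.11, -16.76, -30.84, -56.74]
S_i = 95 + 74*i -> [95, 169, 243, 317, 391]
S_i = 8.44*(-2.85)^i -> [8.44, -24.05, 68.55, -195.38, 556.83]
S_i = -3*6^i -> [-3, -18, -108, -648, -3888]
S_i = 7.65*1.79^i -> [7.65, 13.69, 24.51, 43.88, 78.54]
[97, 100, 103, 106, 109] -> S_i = 97 + 3*i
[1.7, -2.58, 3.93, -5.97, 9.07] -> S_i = 1.70*(-1.52)^i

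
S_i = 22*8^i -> [22, 176, 1408, 11264, 90112]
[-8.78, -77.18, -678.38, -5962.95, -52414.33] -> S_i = -8.78*8.79^i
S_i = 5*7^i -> [5, 35, 245, 1715, 12005]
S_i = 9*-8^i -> [9, -72, 576, -4608, 36864]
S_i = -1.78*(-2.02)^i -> [-1.78, 3.6, -7.26, 14.67, -29.64]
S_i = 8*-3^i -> [8, -24, 72, -216, 648]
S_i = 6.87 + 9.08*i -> [6.87, 15.95, 25.03, 34.11, 43.19]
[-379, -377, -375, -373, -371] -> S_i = -379 + 2*i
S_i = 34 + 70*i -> [34, 104, 174, 244, 314]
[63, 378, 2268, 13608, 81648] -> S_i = 63*6^i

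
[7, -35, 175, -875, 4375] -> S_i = 7*-5^i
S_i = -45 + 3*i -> [-45, -42, -39, -36, -33]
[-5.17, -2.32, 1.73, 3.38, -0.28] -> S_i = Random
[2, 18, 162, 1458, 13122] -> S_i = 2*9^i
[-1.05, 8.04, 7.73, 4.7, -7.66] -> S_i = Random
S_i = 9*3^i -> [9, 27, 81, 243, 729]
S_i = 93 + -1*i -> [93, 92, 91, 90, 89]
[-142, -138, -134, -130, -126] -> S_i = -142 + 4*i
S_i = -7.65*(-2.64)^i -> [-7.65, 20.2, -53.32, 140.76, -371.6]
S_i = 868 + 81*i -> [868, 949, 1030, 1111, 1192]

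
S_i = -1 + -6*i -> [-1, -7, -13, -19, -25]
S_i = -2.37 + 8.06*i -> [-2.37, 5.69, 13.75, 21.81, 29.87]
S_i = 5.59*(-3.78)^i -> [5.59, -21.13, 79.87, -301.92, 1141.25]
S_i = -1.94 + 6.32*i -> [-1.94, 4.38, 10.7, 17.02, 23.34]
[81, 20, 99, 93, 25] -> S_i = Random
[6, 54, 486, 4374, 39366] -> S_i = 6*9^i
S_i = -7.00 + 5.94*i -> [-7.0, -1.06, 4.88, 10.82, 16.76]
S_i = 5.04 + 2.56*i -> [5.04, 7.6, 10.16, 12.72, 15.28]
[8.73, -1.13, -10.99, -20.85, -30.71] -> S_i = 8.73 + -9.86*i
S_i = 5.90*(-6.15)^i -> [5.9, -36.29, 223.15, -1372.39, 8440.19]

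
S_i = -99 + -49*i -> [-99, -148, -197, -246, -295]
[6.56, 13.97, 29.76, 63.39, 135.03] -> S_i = 6.56*2.13^i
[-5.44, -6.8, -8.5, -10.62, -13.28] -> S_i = -5.44*1.25^i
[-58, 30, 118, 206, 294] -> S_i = -58 + 88*i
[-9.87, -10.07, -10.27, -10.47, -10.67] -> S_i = -9.87 + -0.20*i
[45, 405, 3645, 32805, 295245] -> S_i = 45*9^i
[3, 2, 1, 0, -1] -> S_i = 3 + -1*i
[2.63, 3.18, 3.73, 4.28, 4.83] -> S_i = 2.63 + 0.55*i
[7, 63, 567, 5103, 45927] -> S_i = 7*9^i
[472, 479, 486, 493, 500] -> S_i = 472 + 7*i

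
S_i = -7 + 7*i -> [-7, 0, 7, 14, 21]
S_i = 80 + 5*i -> [80, 85, 90, 95, 100]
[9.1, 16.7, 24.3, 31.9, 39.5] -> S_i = 9.10 + 7.60*i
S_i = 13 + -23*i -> [13, -10, -33, -56, -79]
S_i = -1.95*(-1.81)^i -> [-1.95, 3.53, -6.39, 11.56, -20.93]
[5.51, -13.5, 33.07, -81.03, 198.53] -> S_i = 5.51*(-2.45)^i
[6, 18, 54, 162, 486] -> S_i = 6*3^i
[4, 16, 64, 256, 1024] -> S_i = 4*4^i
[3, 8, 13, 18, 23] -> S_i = 3 + 5*i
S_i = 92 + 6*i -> [92, 98, 104, 110, 116]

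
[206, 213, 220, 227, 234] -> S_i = 206 + 7*i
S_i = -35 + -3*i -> [-35, -38, -41, -44, -47]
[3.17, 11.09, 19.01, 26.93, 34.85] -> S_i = 3.17 + 7.92*i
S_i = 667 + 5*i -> [667, 672, 677, 682, 687]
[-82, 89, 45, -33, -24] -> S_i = Random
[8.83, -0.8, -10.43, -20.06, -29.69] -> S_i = 8.83 + -9.63*i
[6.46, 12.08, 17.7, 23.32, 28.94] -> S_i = 6.46 + 5.62*i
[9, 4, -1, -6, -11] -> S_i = 9 + -5*i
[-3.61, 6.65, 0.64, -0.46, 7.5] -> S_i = Random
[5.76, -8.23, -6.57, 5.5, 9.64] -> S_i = Random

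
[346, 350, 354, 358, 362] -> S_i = 346 + 4*i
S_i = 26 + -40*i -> [26, -14, -54, -94, -134]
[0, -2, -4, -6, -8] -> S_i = 0 + -2*i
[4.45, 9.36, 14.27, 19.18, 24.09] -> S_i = 4.45 + 4.91*i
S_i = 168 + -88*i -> [168, 80, -8, -96, -184]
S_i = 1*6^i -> [1, 6, 36, 216, 1296]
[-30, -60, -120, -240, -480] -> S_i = -30*2^i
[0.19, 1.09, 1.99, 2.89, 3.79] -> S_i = 0.19 + 0.90*i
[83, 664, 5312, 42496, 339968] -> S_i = 83*8^i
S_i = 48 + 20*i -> [48, 68, 88, 108, 128]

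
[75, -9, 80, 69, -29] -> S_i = Random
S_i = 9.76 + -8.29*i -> [9.76, 1.47, -6.82, -15.11, -23.4]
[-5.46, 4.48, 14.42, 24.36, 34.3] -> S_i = -5.46 + 9.94*i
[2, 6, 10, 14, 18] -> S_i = 2 + 4*i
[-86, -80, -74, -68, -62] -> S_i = -86 + 6*i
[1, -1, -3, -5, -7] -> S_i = 1 + -2*i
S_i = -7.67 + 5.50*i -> [-7.67, -2.17, 3.33, 8.83, 14.33]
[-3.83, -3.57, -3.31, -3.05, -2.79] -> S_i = -3.83 + 0.26*i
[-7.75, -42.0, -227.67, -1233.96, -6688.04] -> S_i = -7.75*5.42^i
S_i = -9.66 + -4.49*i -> [-9.66, -14.15, -18.64, -23.13, -27.62]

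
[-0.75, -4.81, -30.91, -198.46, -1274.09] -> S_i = -0.75*6.42^i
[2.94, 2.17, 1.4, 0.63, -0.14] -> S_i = 2.94 + -0.77*i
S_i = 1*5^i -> [1, 5, 25, 125, 625]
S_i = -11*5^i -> [-11, -55, -275, -1375, -6875]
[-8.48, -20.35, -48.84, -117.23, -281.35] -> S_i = -8.48*2.40^i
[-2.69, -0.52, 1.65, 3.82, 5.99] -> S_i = -2.69 + 2.17*i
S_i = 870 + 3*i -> [870, 873, 876, 879, 882]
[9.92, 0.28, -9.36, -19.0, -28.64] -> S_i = 9.92 + -9.64*i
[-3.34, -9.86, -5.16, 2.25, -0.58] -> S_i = Random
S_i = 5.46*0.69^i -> [5.46, 3.77, 2.6, 1.79, 1.24]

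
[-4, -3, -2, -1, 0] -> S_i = -4 + 1*i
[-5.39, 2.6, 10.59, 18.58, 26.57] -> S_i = -5.39 + 7.99*i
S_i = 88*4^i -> [88, 352, 1408, 5632, 22528]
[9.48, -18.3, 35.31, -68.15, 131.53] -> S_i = 9.48*(-1.93)^i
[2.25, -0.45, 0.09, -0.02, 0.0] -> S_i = 2.25*(-0.20)^i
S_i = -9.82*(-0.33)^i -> [-9.82, 3.24, -1.07, 0.35, -0.12]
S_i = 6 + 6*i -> [6, 12, 18, 24, 30]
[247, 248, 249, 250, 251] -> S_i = 247 + 1*i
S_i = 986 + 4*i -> [986, 990, 994, 998, 1002]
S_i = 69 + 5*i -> [69, 74, 79, 84, 89]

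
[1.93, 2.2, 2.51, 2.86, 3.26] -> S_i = 1.93*1.14^i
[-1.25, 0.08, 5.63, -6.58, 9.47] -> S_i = Random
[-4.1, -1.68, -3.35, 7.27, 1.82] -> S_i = Random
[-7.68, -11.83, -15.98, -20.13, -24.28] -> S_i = -7.68 + -4.15*i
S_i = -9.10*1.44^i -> [-9.1, -13.1, -18.87, -27.17, -39.13]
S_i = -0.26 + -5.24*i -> [-0.26, -5.5, -10.74, -15.98, -21.22]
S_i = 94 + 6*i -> [94, 100, 106, 112, 118]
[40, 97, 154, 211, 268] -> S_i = 40 + 57*i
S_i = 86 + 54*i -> [86, 140, 194, 248, 302]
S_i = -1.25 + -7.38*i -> [-1.25, -8.63, -16.01, -23.39, -30.77]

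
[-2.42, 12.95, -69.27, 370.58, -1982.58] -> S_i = -2.42*(-5.35)^i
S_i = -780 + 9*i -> [-780, -771, -762, -753, -744]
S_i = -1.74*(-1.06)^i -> [-1.74, 1.84, -1.96, 2.07, -2.2]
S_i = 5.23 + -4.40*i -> [5.23, 0.83, -3.57, -7.97, -12.37]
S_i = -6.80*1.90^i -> [-6.8, -12.92, -24.55, -46.64, -88.62]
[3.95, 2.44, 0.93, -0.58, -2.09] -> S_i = 3.95 + -1.51*i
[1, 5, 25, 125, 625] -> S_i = 1*5^i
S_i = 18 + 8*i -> [18, 26, 34, 42, 50]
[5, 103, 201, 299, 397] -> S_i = 5 + 98*i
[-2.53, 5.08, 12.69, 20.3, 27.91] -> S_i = -2.53 + 7.61*i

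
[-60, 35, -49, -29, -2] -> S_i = Random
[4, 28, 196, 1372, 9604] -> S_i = 4*7^i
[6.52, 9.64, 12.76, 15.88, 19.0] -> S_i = 6.52 + 3.12*i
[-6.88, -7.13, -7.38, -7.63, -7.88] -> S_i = -6.88 + -0.25*i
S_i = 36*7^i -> [36, 252, 1764, 12348, 86436]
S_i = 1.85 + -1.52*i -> [1.85, 0.33, -1.19, -2.71, -4.23]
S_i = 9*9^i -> [9, 81, 729, 6561, 59049]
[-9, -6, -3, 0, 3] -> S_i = -9 + 3*i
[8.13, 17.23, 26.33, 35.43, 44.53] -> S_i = 8.13 + 9.10*i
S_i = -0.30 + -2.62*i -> [-0.3, -2.92, -5.54, -8.16, -10.78]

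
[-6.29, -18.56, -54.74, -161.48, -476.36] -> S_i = -6.29*2.95^i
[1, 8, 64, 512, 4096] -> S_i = 1*8^i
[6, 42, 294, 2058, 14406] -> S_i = 6*7^i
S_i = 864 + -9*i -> [864, 855, 846, 837, 828]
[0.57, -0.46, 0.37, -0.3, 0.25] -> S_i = 0.57*(-0.81)^i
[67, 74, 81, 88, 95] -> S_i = 67 + 7*i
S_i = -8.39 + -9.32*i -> [-8.39, -17.71, -27.03, -36.35, -45.67]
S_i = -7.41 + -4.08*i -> [-7.41, -11.49, -15.57, -19.65, -23.73]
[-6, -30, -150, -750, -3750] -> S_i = -6*5^i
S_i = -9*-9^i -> [-9, 81, -729, 6561, -59049]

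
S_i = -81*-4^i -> [-81, 324, -1296, 5184, -20736]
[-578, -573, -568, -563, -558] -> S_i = -578 + 5*i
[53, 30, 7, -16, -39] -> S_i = 53 + -23*i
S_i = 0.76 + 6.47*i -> [0.76, 7.23, 13.7, 20.17, 26.64]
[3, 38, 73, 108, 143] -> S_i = 3 + 35*i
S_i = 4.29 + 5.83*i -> [4.29, 10.12, 15.95, 21.78, 27.61]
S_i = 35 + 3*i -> [35, 38, 41, 44, 47]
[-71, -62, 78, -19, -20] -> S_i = Random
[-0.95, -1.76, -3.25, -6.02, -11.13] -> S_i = -0.95*1.85^i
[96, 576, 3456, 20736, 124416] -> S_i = 96*6^i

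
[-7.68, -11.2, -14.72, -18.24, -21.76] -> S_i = -7.68 + -3.52*i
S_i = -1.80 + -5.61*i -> [-1.8, -7.41, -13.02, -18.63, -24.24]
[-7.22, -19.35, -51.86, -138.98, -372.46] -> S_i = -7.22*2.68^i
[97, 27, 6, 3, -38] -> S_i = Random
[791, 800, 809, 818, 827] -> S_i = 791 + 9*i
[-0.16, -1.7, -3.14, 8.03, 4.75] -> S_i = Random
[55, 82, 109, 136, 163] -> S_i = 55 + 27*i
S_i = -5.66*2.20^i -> [-5.66, -12.45, -27.39, -60.27, -132.59]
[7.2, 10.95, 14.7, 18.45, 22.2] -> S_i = 7.20 + 3.75*i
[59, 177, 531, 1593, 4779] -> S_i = 59*3^i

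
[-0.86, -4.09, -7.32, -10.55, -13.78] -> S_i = -0.86 + -3.23*i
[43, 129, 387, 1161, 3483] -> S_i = 43*3^i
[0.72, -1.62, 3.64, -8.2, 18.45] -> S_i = 0.72*(-2.25)^i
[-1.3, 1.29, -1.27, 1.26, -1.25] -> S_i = -1.30*(-0.99)^i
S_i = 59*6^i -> [59, 354, 2124, 12744, 76464]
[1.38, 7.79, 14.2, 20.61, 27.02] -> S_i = 1.38 + 6.41*i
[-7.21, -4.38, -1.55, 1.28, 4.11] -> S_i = -7.21 + 2.83*i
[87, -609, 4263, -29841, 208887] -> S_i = 87*-7^i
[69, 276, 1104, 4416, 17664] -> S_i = 69*4^i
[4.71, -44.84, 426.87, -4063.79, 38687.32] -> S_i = 4.71*(-9.52)^i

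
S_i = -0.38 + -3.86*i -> [-0.38, -4.24, -8.1, -11.96, -15.82]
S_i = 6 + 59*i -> [6, 65, 124, 183, 242]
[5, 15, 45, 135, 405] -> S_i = 5*3^i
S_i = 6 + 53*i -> [6, 59, 112, 165, 218]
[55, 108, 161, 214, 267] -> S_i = 55 + 53*i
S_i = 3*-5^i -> [3, -15, 75, -375, 1875]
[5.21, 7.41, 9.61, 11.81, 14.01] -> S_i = 5.21 + 2.20*i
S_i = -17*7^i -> [-17, -119, -833, -5831, -40817]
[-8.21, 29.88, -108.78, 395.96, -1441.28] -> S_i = -8.21*(-3.64)^i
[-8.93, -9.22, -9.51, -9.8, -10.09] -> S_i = -8.93 + -0.29*i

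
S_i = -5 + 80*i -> [-5, 75, 155, 235, 315]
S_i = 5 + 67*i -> [5, 72, 139, 206, 273]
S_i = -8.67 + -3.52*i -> [-8.67, -12.19, -15.71, -19.23, -22.75]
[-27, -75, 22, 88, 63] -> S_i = Random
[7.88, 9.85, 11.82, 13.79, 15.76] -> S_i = 7.88 + 1.97*i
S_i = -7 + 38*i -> [-7, 31, 69, 107, 145]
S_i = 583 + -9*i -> [583, 574, 565, 556, 547]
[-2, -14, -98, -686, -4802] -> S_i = -2*7^i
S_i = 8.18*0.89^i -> [8.18, 7.28, 6.48, 5.77, 5.13]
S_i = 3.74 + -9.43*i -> [3.74, -5.69, -15.12, -24.55, -33.98]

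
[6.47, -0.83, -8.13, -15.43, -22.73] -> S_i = 6.47 + -7.30*i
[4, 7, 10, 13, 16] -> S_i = 4 + 3*i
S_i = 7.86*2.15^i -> [7.86, 16.9, 36.33, 78.12, 167.95]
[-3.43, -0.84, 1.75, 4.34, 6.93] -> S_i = -3.43 + 2.59*i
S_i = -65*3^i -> [-65, -195, -585, -1755, -5265]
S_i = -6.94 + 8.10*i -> [-6.94, 1.16, 9.26, 17.36, 25.46]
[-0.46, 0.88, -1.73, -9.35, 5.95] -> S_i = Random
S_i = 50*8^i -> [50, 400, 3200, 25600, 204800]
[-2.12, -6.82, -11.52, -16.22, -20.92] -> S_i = -2.12 + -4.70*i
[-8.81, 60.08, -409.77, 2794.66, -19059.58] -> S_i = -8.81*(-6.82)^i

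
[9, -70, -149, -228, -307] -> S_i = 9 + -79*i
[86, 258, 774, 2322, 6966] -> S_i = 86*3^i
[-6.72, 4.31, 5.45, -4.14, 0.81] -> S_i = Random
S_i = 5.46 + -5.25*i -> [5.46, 0.21, -5.04, -10.29, -15.54]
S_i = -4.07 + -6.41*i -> [-4.07, -10.48, -16.89, -23.3, -29.71]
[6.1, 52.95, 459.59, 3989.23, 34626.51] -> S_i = 6.10*8.68^i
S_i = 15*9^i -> [15, 135, 1215, 10935, 98415]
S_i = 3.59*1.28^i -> [3.59, 4.6, 5.88, 7.53, 9.64]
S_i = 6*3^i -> [6, 18, 54, 162, 486]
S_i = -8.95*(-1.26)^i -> [-8.95, 11.28, -14.21, 17.9, -22.56]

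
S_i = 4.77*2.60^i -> [4.77, 12.4, 32.25, 83.84, 217.98]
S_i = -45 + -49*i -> [-45, -94, -143, -192, -241]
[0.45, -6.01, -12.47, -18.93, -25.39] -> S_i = 0.45 + -6.46*i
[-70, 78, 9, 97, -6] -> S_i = Random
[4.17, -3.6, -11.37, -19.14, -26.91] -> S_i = 4.17 + -7.77*i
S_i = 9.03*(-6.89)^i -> [9.03, -62.22, 428.67, -2953.56, 20350.01]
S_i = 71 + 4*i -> [71, 75, 79, 83, 87]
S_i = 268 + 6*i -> [268, 274, 280, 286, 292]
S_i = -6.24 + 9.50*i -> [-6.24, 3.26, 12.76, 22.26, 31.76]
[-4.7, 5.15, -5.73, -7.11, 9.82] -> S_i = Random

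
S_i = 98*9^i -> [98, 882, 7938, 71442, 642978]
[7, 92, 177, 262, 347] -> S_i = 7 + 85*i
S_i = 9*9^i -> [9, 81, 729, 6561, 59049]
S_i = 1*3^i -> [1, 3, 9, 27, 81]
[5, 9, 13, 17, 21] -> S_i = 5 + 4*i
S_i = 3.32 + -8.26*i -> [3.32, -4.94, -13.2, -21.46, -29.72]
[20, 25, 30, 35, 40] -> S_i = 20 + 5*i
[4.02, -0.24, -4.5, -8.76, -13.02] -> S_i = 4.02 + -4.26*i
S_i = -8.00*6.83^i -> [-8.0, -54.64, -373.19, -2548.9, -17408.96]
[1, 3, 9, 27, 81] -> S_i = 1*3^i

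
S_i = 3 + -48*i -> [3, -45, -93, -141, -189]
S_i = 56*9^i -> [56, 504, 4536, 40824, 367416]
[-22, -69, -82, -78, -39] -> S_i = Random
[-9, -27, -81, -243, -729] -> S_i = -9*3^i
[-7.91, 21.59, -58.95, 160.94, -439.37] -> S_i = -7.91*(-2.73)^i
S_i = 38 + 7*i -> [38, 45, 52, 59, 66]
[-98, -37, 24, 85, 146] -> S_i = -98 + 61*i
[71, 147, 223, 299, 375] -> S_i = 71 + 76*i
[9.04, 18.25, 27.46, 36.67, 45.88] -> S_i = 9.04 + 9.21*i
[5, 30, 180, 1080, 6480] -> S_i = 5*6^i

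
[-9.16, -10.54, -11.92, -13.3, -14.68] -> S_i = -9.16 + -1.38*i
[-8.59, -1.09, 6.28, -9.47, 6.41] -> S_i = Random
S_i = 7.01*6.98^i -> [7.01, 48.93, 341.53, 2383.88, 16639.48]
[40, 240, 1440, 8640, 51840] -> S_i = 40*6^i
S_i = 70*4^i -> [70, 280, 1120, 4480, 17920]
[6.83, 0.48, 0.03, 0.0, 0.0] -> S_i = 6.83*0.07^i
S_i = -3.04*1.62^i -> [-3.04, -4.92, -7.98, -12.92, -20.94]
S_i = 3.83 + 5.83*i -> [3.83, 9.66, 15.49, 21.32, 27.15]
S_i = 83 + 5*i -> [83, 88, 93, 98, 103]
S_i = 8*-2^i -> [8, -16, 32, -64, 128]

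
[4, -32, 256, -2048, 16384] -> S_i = 4*-8^i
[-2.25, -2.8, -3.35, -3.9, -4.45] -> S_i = -2.25 + -0.55*i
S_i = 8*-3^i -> [8, -24, 72, -216, 648]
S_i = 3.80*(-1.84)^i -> [3.8, -6.99, 12.87, -23.67, 43.56]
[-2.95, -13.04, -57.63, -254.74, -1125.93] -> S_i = -2.95*4.42^i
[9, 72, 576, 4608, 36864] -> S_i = 9*8^i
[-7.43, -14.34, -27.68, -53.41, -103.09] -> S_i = -7.43*1.93^i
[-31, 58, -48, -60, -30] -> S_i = Random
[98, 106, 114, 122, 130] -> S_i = 98 + 8*i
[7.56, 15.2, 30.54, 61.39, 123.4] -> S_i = 7.56*2.01^i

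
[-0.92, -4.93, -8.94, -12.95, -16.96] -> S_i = -0.92 + -4.01*i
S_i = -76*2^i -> [-76, -152, -304, -608, -1216]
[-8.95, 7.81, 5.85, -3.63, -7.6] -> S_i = Random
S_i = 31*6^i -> [31, 186, 1116, 6696, 40176]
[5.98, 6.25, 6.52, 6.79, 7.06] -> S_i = 5.98 + 0.27*i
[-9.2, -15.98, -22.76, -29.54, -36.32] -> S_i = -9.20 + -6.78*i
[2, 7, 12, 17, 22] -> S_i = 2 + 5*i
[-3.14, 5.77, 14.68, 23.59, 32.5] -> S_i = -3.14 + 8.91*i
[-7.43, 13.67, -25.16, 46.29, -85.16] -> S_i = -7.43*(-1.84)^i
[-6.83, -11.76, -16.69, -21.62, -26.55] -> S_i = -6.83 + -4.93*i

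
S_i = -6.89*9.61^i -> [-6.89, -66.21, -636.31, -6114.9, -58764.19]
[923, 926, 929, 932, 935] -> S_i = 923 + 3*i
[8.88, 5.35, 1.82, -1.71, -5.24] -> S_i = 8.88 + -3.53*i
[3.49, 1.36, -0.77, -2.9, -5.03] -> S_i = 3.49 + -2.13*i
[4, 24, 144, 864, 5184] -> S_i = 4*6^i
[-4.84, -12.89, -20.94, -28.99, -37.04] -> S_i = -4.84 + -8.05*i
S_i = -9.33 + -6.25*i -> [-9.33, -15.58, -21.83, -28.08, -34.33]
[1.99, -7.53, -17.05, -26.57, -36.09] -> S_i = 1.99 + -9.52*i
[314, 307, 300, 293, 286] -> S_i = 314 + -7*i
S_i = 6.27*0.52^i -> [6.27, 3.26, 1.7, 0.88, 0.46]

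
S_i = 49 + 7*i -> [49, 56, 63, 70, 77]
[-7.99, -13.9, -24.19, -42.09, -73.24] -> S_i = -7.99*1.74^i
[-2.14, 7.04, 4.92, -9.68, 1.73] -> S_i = Random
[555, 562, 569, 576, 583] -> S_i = 555 + 7*i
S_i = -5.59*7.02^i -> [-5.59, -39.24, -275.48, -1933.85, -13575.64]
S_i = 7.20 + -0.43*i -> [7.2, 6.77, 6.34, 5.91, 5.48]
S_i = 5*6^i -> [5, 30, 180, 1080, 6480]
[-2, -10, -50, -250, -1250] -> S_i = -2*5^i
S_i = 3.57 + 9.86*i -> [3.57, 13.43, 23.29, 33.15, 43.01]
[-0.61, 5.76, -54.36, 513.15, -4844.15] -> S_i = -0.61*(-9.44)^i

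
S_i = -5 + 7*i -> [-5, 2, 9, 16, 23]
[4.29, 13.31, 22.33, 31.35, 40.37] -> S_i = 4.29 + 9.02*i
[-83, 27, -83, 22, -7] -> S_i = Random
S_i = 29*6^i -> [29, 174, 1044, 6264, 37584]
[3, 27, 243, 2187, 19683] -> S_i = 3*9^i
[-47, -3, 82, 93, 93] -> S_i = Random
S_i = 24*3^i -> [24, 72, 216, 648, 1944]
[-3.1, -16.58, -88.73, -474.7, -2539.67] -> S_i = -3.10*5.35^i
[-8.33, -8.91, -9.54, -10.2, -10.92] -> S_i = -8.33*1.07^i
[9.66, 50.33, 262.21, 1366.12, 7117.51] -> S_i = 9.66*5.21^i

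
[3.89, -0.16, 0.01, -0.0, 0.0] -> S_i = 3.89*(-0.04)^i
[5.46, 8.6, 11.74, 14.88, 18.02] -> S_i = 5.46 + 3.14*i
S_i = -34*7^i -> [-34, -238, -1666, -11662, -81634]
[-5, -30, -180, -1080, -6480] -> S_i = -5*6^i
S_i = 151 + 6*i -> [151, 157, 163, 169, 175]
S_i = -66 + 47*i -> [-66, -19, 28, 75, 122]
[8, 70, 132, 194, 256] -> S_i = 8 + 62*i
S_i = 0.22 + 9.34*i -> [0.22, 9.56, 18.9, 28.24, 37.58]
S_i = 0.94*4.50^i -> [0.94, 4.23, 19.04, 85.66, 385.46]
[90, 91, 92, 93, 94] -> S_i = 90 + 1*i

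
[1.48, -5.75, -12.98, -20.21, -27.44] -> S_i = 1.48 + -7.23*i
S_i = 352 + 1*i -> [352, 353, 354, 355, 356]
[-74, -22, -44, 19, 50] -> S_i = Random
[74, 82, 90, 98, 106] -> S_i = 74 + 8*i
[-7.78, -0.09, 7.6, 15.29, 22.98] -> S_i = -7.78 + 7.69*i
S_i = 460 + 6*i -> [460, 466, 472, 478, 484]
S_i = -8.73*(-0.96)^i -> [-8.73, 8.38, -8.05, 7.72, -7.41]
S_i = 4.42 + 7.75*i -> [4.42, 12.17, 19.92, 27.67, 35.42]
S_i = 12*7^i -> [12, 84, 588, 4116, 28812]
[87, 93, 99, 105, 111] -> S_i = 87 + 6*i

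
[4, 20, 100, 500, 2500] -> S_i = 4*5^i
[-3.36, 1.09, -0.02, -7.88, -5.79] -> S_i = Random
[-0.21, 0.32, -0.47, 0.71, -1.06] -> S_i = -0.21*(-1.50)^i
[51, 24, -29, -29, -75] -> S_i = Random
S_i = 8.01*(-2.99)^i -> [8.01, -23.95, 71.61, -214.11, 640.2]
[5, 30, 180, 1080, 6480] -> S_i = 5*6^i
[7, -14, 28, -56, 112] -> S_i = 7*-2^i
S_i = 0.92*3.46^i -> [0.92, 3.18, 11.01, 38.11, 131.85]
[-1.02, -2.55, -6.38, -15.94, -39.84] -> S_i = -1.02*2.50^i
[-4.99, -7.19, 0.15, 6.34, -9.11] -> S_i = Random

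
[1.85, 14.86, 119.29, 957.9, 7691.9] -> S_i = 1.85*8.03^i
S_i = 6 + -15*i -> [6, -9, -24, -39, -54]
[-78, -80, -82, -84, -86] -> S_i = -78 + -2*i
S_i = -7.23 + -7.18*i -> [-7.23, -14.41, -21.59, -28.77, -35.95]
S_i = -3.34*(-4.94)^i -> [-3.34, 16.5, -81.51, 402.65, -1989.09]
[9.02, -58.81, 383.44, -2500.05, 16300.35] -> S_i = 9.02*(-6.52)^i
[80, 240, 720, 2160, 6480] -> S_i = 80*3^i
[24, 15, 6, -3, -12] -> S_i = 24 + -9*i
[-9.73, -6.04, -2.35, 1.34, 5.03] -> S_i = -9.73 + 3.69*i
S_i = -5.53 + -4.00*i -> [-5.53, -9.53, -13.53, -17.53, -21.53]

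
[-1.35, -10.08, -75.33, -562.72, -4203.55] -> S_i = -1.35*7.47^i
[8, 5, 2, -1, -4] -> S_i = 8 + -3*i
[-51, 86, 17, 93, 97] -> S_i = Random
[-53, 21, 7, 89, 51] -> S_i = Random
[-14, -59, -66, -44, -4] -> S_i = Random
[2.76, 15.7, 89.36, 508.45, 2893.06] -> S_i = 2.76*5.69^i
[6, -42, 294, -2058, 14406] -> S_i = 6*-7^i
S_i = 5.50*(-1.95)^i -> [5.5, -10.72, 20.91, -40.78, 79.52]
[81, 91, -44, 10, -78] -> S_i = Random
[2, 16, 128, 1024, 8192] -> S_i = 2*8^i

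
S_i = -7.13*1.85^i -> [-7.13, -13.19, -24.4, -45.14, -83.52]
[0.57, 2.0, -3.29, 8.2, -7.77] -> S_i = Random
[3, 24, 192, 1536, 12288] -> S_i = 3*8^i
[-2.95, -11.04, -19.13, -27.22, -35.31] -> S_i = -2.95 + -8.09*i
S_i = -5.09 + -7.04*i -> [-5.09, -12.13, -19.17, -26.21, -33.25]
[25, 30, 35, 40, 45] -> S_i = 25 + 5*i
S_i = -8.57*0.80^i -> [-8.57, -6.86, -5.48, -4.39, -3.51]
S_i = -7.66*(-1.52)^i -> [-7.66, 11.64, -17.7, 26.9, -40.89]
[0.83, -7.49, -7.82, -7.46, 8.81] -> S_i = Random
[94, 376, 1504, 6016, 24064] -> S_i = 94*4^i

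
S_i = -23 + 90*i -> [-23, 67, 157, 247, 337]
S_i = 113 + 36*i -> [113, 149, 185, 221, 257]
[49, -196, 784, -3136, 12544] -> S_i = 49*-4^i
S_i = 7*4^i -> [7, 28, 112, 448, 1792]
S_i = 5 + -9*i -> [5, -4, -13, -22, -31]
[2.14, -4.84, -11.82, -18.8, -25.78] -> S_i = 2.14 + -6.98*i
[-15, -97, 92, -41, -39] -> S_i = Random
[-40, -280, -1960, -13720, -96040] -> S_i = -40*7^i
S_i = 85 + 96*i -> [85, 181, 277, 373, 469]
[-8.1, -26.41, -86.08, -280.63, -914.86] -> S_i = -8.10*3.26^i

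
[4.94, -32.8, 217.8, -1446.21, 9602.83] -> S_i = 4.94*(-6.64)^i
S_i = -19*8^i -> [-19, -152, -1216, -9728, -77824]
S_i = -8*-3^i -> [-8, 24, -72, 216, -648]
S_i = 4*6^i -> [4, 24, 144, 864, 5184]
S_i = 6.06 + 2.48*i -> [6.06, 8.54, 11.02, 13.5, 15.98]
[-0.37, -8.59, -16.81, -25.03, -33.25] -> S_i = -0.37 + -8.22*i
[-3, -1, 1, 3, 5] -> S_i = -3 + 2*i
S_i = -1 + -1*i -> [-1, -2, -3, -4, -5]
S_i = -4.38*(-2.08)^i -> [-4.38, 9.11, -18.95, 39.42, -81.98]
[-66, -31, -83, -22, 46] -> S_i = Random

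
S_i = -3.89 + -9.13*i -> [-3.89, -13.02, -22.15, -31.28, -40.41]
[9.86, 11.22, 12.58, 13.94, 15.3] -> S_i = 9.86 + 1.36*i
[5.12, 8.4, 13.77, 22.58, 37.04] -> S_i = 5.12*1.64^i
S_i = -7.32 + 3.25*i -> [-7.32, -4.07, -0.82, 2.43, 5.68]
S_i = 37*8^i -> [37, 296, 2368, 18944, 151552]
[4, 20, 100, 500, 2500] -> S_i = 4*5^i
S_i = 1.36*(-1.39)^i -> [1.36, -1.89, 2.63, -3.65, 5.08]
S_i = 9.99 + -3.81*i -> [9.99, 6.18, 2.37, -1.44, -5.25]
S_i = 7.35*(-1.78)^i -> [7.35, -13.08, 23.29, -41.45, 73.78]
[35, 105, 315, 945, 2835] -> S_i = 35*3^i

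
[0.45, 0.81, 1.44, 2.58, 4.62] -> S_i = 0.45*1.79^i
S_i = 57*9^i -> [57, 513, 4617, 41553, 373977]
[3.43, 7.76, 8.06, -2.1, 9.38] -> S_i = Random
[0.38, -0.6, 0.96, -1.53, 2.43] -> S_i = 0.38*(-1.59)^i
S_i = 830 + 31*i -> [830, 861, 892, 923, 954]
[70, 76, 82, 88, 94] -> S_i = 70 + 6*i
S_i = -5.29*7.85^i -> [-5.29, -41.53, -325.98, -2558.97, -20087.89]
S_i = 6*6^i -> [6, 36, 216, 1296, 7776]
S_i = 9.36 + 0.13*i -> [9.36, 9.49, 9.62, 9.75, 9.88]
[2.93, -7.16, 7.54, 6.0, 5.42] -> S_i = Random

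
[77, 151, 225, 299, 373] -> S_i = 77 + 74*i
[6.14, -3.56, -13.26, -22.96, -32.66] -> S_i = 6.14 + -9.70*i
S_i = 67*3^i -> [67, 201, 603, 1809, 5427]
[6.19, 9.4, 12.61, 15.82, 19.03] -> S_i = 6.19 + 3.21*i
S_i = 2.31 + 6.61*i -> [2.31, 8.92, 15.53, 22.14, 28.75]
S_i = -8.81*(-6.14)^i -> [-8.81, 54.09, -332.13, 2039.3, -12521.3]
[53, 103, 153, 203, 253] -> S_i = 53 + 50*i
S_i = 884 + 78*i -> [884, 962, 1040, 1118, 1196]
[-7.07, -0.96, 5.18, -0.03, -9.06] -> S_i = Random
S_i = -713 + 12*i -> [-713, -701, -689, -677, -665]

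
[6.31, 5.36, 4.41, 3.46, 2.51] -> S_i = 6.31 + -0.95*i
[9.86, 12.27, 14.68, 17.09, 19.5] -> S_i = 9.86 + 2.41*i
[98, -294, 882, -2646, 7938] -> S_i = 98*-3^i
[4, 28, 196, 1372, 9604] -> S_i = 4*7^i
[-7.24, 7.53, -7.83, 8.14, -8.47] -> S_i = -7.24*(-1.04)^i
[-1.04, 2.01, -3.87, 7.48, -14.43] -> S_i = -1.04*(-1.93)^i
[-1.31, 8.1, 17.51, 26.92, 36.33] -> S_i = -1.31 + 9.41*i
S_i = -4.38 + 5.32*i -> [-4.38, 0.94, 6.26, 11.58, 16.9]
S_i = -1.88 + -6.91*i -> [-1.88, -8.79, -15.7, -22.61, -29.52]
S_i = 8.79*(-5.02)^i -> [8.79, -44.13, 221.51, -1111.99, 5582.18]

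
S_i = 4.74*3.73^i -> [4.74, 17.68, 65.95, 245.98, 917.52]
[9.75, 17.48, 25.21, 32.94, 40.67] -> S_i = 9.75 + 7.73*i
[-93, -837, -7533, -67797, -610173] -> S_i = -93*9^i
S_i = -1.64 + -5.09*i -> [-1.64, -6.73, -11.82, -16.91, -22.0]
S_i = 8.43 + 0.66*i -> [8.43, 9.09, 9.75, 10.41, 11.07]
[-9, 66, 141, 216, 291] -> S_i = -9 + 75*i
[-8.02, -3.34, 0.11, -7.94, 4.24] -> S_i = Random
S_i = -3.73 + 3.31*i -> [-3.73, -0.42, 2.89, 6.2, 9.51]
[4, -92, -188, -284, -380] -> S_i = 4 + -96*i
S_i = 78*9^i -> [78, 702, 6318, 56862, 511758]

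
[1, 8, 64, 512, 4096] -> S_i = 1*8^i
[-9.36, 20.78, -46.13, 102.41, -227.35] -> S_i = -9.36*(-2.22)^i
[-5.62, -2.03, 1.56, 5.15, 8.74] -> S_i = -5.62 + 3.59*i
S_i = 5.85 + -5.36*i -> [5.85, 0.49, -4.87, -10.23, -15.59]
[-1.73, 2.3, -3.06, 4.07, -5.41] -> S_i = -1.73*(-1.33)^i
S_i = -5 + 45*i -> [-5, 40, 85, 130, 175]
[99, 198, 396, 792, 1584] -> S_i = 99*2^i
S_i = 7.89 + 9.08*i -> [7.89, 16.97, 26.05, 35.13, 44.21]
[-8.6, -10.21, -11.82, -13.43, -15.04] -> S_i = -8.60 + -1.61*i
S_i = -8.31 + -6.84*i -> [-8.31, -15.15, -21.99, -28.83, -35.67]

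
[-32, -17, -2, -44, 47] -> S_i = Random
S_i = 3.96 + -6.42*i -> [3.96, -2.46, -8.88, -15.3, -21.72]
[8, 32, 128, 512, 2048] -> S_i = 8*4^i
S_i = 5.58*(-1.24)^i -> [5.58, -6.92, 8.58, -10.64, 13.19]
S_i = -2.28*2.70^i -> [-2.28, -6.16, -16.62, -44.88, -121.17]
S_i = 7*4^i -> [7, 28, 112, 448, 1792]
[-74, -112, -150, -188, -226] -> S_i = -74 + -38*i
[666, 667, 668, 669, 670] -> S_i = 666 + 1*i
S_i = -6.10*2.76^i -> [-6.1, -16.84, -46.47, -128.25, -353.97]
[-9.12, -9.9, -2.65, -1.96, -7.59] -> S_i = Random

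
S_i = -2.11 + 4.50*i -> [-2.11, 2.39, 6.89, 11.39, 15.89]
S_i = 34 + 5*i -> [34, 39, 44, 49, 54]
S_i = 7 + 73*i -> [7, 80, 153, 226, 299]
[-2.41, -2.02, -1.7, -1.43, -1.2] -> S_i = -2.41*0.84^i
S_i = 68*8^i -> [68, 544, 4352, 34816, 278528]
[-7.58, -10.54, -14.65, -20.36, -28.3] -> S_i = -7.58*1.39^i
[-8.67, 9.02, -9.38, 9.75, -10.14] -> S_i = -8.67*(-1.04)^i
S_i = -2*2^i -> [-2, -4, -8, -16, -32]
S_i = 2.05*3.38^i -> [2.05, 6.93, 23.42, 79.16, 267.56]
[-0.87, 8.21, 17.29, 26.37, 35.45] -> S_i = -0.87 + 9.08*i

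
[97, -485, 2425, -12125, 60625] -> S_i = 97*-5^i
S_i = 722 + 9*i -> [722, 731, 740, 749, 758]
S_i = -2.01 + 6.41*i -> [-2.01, 4.4, 10.81, 17.22, 23.63]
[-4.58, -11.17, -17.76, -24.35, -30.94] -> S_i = -4.58 + -6.59*i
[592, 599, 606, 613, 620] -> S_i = 592 + 7*i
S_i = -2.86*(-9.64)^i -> [-2.86, 27.57, -265.78, 2562.11, -24698.7]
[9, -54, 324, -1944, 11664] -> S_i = 9*-6^i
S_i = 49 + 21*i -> [49, 70, 91, 112, 133]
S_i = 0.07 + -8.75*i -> [0.07, -8.68, -17.43, -26.18, -34.93]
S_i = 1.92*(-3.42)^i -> [1.92, -6.57, 22.46, -76.8, 262.67]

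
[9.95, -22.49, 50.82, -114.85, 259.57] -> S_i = 9.95*(-2.26)^i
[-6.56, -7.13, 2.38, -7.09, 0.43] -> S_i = Random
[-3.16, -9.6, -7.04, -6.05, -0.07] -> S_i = Random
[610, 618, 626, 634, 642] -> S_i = 610 + 8*i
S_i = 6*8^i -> [6, 48, 384, 3072, 24576]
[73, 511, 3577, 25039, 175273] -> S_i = 73*7^i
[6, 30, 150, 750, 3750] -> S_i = 6*5^i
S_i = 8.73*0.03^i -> [8.73, 0.26, 0.01, 0.0, 0.0]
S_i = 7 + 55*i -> [7, 62, 117, 172, 227]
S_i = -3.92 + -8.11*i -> [-3.92, -12.03, -20.14, -28.25, -36.36]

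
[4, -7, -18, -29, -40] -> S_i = 4 + -11*i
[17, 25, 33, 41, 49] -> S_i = 17 + 8*i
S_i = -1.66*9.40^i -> [-1.66, -15.6, -146.68, -1378.77, -12960.43]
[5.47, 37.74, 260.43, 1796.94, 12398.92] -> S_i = 5.47*6.90^i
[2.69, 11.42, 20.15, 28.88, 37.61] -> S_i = 2.69 + 8.73*i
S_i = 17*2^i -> [17, 34, 68, 136, 272]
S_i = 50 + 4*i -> [50, 54, 58, 62, 66]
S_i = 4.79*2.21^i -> [4.79, 10.59, 23.39, 51.7, 114.26]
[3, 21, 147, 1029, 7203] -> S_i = 3*7^i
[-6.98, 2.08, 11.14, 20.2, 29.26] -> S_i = -6.98 + 9.06*i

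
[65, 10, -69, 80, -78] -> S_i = Random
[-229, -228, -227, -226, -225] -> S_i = -229 + 1*i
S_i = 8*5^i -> [8, 40, 200, 1000, 5000]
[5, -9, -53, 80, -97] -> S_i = Random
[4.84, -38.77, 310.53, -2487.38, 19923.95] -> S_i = 4.84*(-8.01)^i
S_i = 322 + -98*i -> [322, 224, 126, 28, -70]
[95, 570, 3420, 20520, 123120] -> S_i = 95*6^i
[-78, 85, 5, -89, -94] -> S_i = Random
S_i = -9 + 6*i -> [-9, -3, 3, 9, 15]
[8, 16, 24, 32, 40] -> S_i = 8 + 8*i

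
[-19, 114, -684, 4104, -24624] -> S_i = -19*-6^i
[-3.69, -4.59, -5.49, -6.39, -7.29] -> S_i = -3.69 + -0.90*i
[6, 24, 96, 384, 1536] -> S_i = 6*4^i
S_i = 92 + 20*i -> [92, 112, 132, 152, 172]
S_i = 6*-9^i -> [6, -54, 486, -4374, 39366]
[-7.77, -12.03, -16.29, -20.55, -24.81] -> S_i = -7.77 + -4.26*i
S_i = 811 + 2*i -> [811, 813, 815, 817, 819]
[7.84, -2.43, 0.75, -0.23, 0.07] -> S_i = 7.84*(-0.31)^i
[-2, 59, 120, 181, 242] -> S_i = -2 + 61*i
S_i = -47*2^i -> [-47, -94, -188, -376, -752]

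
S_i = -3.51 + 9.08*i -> [-3.51, 5.57, 14.65, 23.73, 32.81]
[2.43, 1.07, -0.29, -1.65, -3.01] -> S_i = 2.43 + -1.36*i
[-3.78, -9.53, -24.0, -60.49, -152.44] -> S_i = -3.78*2.52^i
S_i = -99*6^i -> [-99, -594, -3564, -21384, -128304]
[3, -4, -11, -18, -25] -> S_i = 3 + -7*i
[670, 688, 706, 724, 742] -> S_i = 670 + 18*i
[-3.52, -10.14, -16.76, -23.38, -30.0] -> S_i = -3.52 + -6.62*i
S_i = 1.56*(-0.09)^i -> [1.56, -0.14, 0.01, -0.0, 0.0]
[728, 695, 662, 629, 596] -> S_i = 728 + -33*i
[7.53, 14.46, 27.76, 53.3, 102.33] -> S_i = 7.53*1.92^i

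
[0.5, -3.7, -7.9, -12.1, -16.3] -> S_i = 0.50 + -4.20*i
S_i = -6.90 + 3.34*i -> [-6.9, -3.56, -0.22, 3.12, 6.46]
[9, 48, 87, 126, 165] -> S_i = 9 + 39*i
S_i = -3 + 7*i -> [-3, 4, 11, 18, 25]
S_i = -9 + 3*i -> [-9, -6, -3, 0, 3]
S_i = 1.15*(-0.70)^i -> [1.15, -0.8, 0.56, -0.39, 0.28]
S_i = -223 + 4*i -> [-223, -219, -215, -211, -207]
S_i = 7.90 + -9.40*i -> [7.9, -1.5, -10.9, -20.3, -29.7]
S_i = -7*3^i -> [-7, -21, -63, -189, -567]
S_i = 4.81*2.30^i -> [4.81, 11.06, 25.44, 58.52, 134.6]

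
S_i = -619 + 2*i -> [-619, -617, -615, -613, -611]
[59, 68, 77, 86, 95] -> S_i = 59 + 9*i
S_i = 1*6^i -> [1, 6, 36, 216, 1296]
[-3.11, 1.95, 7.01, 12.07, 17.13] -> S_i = -3.11 + 5.06*i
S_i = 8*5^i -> [8, 40, 200, 1000, 5000]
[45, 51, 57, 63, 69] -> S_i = 45 + 6*i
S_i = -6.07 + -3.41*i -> [-6.07, -9.48, -12.89, -16.3, -19.71]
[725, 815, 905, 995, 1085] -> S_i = 725 + 90*i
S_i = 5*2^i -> [5, 10, 20, 40, 80]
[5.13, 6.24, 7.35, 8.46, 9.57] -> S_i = 5.13 + 1.11*i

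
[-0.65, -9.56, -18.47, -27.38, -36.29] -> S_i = -0.65 + -8.91*i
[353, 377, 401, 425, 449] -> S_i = 353 + 24*i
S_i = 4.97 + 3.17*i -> [4.97, 8.14, 11.31, 14.48, 17.65]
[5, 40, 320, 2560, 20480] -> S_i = 5*8^i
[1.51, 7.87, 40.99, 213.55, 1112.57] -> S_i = 1.51*5.21^i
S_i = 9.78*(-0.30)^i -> [9.78, -2.93, 0.88, -0.26, 0.08]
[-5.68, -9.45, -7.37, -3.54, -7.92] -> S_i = Random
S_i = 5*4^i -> [5, 20, 80, 320, 1280]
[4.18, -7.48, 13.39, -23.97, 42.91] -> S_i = 4.18*(-1.79)^i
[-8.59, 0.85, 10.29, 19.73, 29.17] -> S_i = -8.59 + 9.44*i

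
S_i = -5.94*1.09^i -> [-5.94, -6.47, -7.06, -7.69, -8.38]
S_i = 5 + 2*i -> [5, 7, 9, 11, 13]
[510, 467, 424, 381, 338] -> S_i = 510 + -43*i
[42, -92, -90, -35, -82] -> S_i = Random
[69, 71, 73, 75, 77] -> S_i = 69 + 2*i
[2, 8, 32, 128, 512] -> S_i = 2*4^i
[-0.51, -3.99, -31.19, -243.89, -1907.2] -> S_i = -0.51*7.82^i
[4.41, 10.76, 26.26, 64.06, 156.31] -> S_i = 4.41*2.44^i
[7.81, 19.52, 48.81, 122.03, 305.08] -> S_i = 7.81*2.50^i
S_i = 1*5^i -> [1, 5, 25, 125, 625]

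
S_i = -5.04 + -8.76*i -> [-5.04, -13.8, -22.56, -31.32, -40.08]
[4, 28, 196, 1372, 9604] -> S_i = 4*7^i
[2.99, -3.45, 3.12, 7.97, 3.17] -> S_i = Random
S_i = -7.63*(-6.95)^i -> [-7.63, 53.03, -368.55, 2561.41, -17801.79]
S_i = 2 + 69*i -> [2, 71, 140, 209, 278]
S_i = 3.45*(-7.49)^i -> [3.45, -25.84, 193.55, -1449.65, 10857.91]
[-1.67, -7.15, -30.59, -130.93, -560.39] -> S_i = -1.67*4.28^i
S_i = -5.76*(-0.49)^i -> [-5.76, 2.82, -1.38, 0.68, -0.33]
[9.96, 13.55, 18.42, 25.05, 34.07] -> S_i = 9.96*1.36^i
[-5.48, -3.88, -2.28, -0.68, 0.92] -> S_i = -5.48 + 1.60*i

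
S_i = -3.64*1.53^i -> [-3.64, -5.57, -8.52, -13.04, -19.95]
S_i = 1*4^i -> [1, 4, 16, 64, 256]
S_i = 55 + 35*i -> [55, 90, 125, 160, 195]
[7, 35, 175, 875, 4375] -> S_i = 7*5^i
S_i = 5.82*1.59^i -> [5.82, 9.25, 14.71, 23.39, 37.2]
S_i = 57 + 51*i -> [57, 108, 159, 210, 261]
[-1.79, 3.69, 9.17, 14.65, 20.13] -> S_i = -1.79 + 5.48*i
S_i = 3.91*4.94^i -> [3.91, 19.32, 95.42, 471.37, 2328.54]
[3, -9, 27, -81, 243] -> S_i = 3*-3^i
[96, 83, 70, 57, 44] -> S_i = 96 + -13*i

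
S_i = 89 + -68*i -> [89, 21, -47, -115, -183]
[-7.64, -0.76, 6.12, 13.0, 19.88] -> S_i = -7.64 + 6.88*i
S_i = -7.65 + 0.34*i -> [-7.65, -7.31, -6.97, -6.63, -6.29]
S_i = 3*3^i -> [3, 9, 27, 81, 243]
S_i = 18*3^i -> [18, 54, 162, 486, 1458]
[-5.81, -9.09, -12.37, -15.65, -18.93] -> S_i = -5.81 + -3.28*i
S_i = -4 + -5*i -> [-4, -9, -14, -19, -24]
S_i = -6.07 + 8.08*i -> [-6.07, 2.01, 10.09, 18.17, 26.25]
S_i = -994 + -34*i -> [-994, -1028, -1062, -1096, -1130]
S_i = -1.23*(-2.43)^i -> [-1.23, 2.99, -7.26, 17.65, -42.89]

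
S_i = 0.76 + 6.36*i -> [0.76, 7.12, 13.48, 19.84, 26.2]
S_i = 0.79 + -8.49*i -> [0.79, -7.7, -16.19, -24.68, -33.17]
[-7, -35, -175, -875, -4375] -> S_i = -7*5^i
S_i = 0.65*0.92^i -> [0.65, 0.6, 0.55, 0.51, 0.47]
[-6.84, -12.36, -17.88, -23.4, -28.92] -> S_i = -6.84 + -5.52*i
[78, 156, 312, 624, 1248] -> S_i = 78*2^i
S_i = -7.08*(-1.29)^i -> [-7.08, 9.13, -11.78, 15.2, -19.61]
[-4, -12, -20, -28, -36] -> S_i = -4 + -8*i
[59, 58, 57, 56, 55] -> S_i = 59 + -1*i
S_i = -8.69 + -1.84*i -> [-8.69, -10.53, -12.37, -14.21, -16.05]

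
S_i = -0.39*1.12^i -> [-0.39, -0.44, -0.49, -0.55, -0.61]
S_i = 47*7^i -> [47, 329, 2303, 16121, 112847]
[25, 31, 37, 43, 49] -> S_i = 25 + 6*i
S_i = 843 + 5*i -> [843, 848, 853, 858, 863]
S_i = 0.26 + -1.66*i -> [0.26, -1.4, -3.06, -4.72, -6.38]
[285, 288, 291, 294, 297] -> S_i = 285 + 3*i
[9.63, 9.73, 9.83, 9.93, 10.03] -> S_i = 9.63 + 0.10*i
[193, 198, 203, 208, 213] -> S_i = 193 + 5*i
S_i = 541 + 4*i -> [541, 545, 549, 553, 557]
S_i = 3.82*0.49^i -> [3.82, 1.87, 0.92, 0.45, 0.22]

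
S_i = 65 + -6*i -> [65, 59, 53, 47, 41]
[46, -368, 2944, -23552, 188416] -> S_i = 46*-8^i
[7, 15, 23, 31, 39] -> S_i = 7 + 8*i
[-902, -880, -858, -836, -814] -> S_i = -902 + 22*i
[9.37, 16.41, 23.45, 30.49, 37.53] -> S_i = 9.37 + 7.04*i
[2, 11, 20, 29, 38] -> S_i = 2 + 9*i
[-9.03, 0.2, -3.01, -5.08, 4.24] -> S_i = Random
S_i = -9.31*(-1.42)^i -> [-9.31, 13.22, -18.77, 26.66, -37.85]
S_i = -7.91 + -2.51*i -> [-7.91, -10.42, -12.93, -15.44, -17.95]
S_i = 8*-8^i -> [8, -64, 512, -4096, 32768]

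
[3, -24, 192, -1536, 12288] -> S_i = 3*-8^i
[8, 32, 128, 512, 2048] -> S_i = 8*4^i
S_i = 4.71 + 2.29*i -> [4.71, 7.0, 9.29, 11.58, 13.87]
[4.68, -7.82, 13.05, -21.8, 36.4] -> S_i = 4.68*(-1.67)^i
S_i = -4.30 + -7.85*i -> [-4.3, -12.15, -20.0, -27.85, -35.7]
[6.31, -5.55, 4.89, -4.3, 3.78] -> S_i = 6.31*(-0.88)^i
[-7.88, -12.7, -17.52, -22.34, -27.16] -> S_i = -7.88 + -4.82*i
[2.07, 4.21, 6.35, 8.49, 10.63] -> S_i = 2.07 + 2.14*i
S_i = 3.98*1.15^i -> [3.98, 4.58, 5.26, 6.05, 6.96]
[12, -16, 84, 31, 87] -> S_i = Random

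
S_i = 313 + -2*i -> [313, 311, 309, 307, 305]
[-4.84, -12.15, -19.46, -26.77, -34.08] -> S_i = -4.84 + -7.31*i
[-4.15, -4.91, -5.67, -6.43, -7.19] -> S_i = -4.15 + -0.76*i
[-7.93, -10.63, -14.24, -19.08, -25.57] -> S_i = -7.93*1.34^i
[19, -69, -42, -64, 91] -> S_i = Random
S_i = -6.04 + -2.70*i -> [-6.04, -8.74, -11.44, -14.14, -16.84]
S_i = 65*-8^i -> [65, -520, 4160, -33280, 266240]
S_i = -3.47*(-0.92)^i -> [-3.47, 3.19, -2.94, 2.7, -2.49]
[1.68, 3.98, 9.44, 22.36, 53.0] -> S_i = 1.68*2.37^i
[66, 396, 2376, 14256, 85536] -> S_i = 66*6^i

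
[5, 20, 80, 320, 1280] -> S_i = 5*4^i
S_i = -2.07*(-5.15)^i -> [-2.07, 10.66, -54.9, 282.74, -1456.13]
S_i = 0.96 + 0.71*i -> [0.96, 1.67, 2.38, 3.09, 3.8]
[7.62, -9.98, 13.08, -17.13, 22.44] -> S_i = 7.62*(-1.31)^i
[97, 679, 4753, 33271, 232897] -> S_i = 97*7^i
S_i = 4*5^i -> [4, 20, 100, 500, 2500]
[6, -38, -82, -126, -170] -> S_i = 6 + -44*i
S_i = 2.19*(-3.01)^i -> [2.19, -6.59, 19.84, -59.72, 179.77]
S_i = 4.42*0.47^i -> [4.42, 2.08, 0.98, 0.46, 0.22]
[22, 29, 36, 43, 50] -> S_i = 22 + 7*i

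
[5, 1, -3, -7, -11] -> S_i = 5 + -4*i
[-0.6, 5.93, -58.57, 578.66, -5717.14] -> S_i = -0.60*(-9.88)^i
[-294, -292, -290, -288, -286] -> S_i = -294 + 2*i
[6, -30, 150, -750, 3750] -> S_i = 6*-5^i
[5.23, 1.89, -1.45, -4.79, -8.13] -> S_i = 5.23 + -3.34*i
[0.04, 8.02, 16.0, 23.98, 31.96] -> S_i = 0.04 + 7.98*i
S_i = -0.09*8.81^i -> [-0.09, -0.79, -6.99, -61.54, -542.18]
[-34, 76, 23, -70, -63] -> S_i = Random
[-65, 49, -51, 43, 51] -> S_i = Random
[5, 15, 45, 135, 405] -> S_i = 5*3^i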